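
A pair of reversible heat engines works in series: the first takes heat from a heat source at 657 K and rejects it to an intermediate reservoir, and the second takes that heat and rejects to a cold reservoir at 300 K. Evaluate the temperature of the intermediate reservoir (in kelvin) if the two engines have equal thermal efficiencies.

Equal efficiencies require 1 − T_m/T_H = 1 − T_C/T_m, i.e. T_m/T_H = T_C/T_m, so T_m = √(T_H·T_C) = √(657.00 × 300.00) = 444.0 K.

T_m ≈ 444.0 K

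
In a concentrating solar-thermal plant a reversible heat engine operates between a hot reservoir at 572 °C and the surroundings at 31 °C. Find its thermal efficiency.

η ≈ 0.640

T_H = 572 °C → 572 + 273.15 = 845.15 K.
T_C = 31 °C → 31 + 273.15 = 304.15 K.
The Carnot efficiency is η = 1 − T_C/T_H = 1 − 304.15/845.15 = 0.640.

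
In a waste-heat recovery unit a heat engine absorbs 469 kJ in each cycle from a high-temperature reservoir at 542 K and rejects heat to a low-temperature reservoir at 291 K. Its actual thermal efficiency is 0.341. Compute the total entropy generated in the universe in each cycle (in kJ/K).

ΔS_univ ≈ 0.197 kJ/K

W = η·Q_H = 0.341 × 469 = 159.9 kJ, so Q_C = Q_H − W = 309.1 kJ.
The hot reservoir loses entropy Q_H/T_H = 469/542.00 = 0.8653 kJ/K; the cold reservoir gains Q_C/T_C = 309.1/291.00 = 1.062 kJ/K.
ΔS_univ = −Q_H/T_H + Q_C/T_C = 0.197 kJ/K (> 0, since η = 0.341 < η_Carnot = 0.463).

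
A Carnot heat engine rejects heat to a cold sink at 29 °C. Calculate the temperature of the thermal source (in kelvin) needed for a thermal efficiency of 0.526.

T_H ≈ 637 K

T_C = 29 °C → 29 + 273.15 = 302.15 K.
From η = 1 − T_C/T_H, solving for T_H gives T_H = T_C/(1 − η) = 302.15/(1 − 0.526) = 637 K.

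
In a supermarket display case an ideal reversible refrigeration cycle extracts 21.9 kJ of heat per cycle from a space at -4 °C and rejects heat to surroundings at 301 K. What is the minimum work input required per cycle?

W_in ≈ 2.59 kJ

T_C = -4 °C → -4 + 273.15 = 269.15 K.
Carnot COP: COP_R = T_C/(T_H − T_C) = 269.15/31.85 = 8.4505.
W = Q_C/COP_R = 21.9/8.4505 = 2.59 kJ.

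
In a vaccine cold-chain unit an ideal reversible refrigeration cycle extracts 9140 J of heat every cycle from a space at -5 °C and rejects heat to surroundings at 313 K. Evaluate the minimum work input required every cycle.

W_in ≈ 1530 J

T_C = -5 °C → -5 + 273.15 = 268.15 K.
For a reversible refrigerator, COP_R = T_C/(T_H − T_C) = 268.15/44.85 = 5.9788.
W = Q_C/COP_R = 9140/5.9788 = 1530 J.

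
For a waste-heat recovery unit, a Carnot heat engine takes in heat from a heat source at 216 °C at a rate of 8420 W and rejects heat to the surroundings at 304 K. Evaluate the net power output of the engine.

Ẇ ≈ 3190 W

T_H = 216 °C → 216 + 273.15 = 489.15 K.
η_rev = 1 − T_C/T_H = 1 − 304.00/489.15 = 0.3785.
W = η·Q_H = 0.3785 × 8420 = 3190 W.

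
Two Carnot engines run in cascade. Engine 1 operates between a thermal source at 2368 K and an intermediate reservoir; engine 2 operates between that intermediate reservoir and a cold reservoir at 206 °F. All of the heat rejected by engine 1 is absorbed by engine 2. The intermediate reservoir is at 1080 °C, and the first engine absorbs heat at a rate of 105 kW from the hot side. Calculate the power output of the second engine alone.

Ẇ₂ ≈ 43.60 kW

T_C = 206 °F → (206 − 32) × 5/9 = 96.67 °C = 369.82 K.
T_m = 1080 °C → 1080 + 273.15 = 1353.15 K.
Heat entering the second stage: Q_m = Q_H·(T_m/T_H) = 105 × 1353.15/2368.00 = 60.00 kW.
Second-stage efficiency η₂ = 1 − T_C/T_m = 1 − 369.82/1353.15 = 0.7267, so W₂ = η₂·Q_m = 43.60 kW.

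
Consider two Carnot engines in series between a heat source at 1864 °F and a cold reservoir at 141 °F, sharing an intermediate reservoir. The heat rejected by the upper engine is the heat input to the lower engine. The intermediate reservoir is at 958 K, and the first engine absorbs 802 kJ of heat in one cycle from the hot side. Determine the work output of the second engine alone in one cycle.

W₂ ≈ 387.8 kJ

T_H = 1864 °F → (1864 − 32) × 5/9 = 1017.78 °C = 1290.93 K.
T_C = 141 °F → (141 − 32) × 5/9 = 60.56 °C = 333.71 K.
Heat entering the second stage: Q_m = Q_H·(T_m/T_H) = 802 × 958.00/1290.93 = 595.2 kJ.
Second-stage efficiency η₂ = 1 − T_C/T_m = 1 − 333.71/958.00 = 0.6517, so W₂ = η₂·Q_m = 387.8 kJ.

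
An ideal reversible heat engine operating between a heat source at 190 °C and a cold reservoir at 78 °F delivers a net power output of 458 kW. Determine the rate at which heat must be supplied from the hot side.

T_H = 190 °C → 190 + 273.15 = 463.15 K.
T_C = 78 °F → (78 − 32) × 5/9 = 25.56 °C = 298.71 K.
Since the cycle is reversible, η = 1 − T_C/T_H = 1 − 298.71/463.15 = 0.3551.
Q_H = W/η = 458/0.3551 = 1290 kW.

Q̇_H ≈ 1290 kW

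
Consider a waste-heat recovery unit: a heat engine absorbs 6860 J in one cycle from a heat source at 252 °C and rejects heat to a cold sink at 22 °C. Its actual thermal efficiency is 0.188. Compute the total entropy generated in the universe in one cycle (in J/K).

ΔS_univ ≈ 5.810 J/K

T_H = 252 °C → 252 + 273.15 = 525.15 K.
T_C = 22 °C → 22 + 273.15 = 295.15 K.
W = η·Q_H = 0.188 × 6860 = 1290 J, so Q_C = Q_H − W = 5570 J.
Entropy balance on the reservoirs: −Q_H/T_H = -13.06 J/K, +Q_C/T_C = 18.87 J/K.
ΔS_univ = −Q_H/T_H + Q_C/T_C = 5.810 J/K (> 0, since η = 0.188 < η_Carnot = 0.438).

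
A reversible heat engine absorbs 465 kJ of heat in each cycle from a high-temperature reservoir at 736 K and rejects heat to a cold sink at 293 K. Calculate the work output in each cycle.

W ≈ 279.9 kJ

η_rev = 1 − T_C/T_H = 1 − 293.00/736.00 = 0.6019.
W = η·Q_H = 0.6019 × 465 = 279.9 kJ.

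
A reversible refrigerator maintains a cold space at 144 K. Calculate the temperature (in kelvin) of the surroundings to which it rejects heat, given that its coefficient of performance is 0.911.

COP_R = T_C/(T_H − T_C) ⇒ T_H = T_C·(1 + 1/COP_R) = 144.00 × (1 + 1/0.911) = 302.1 K.

T_H ≈ 302.1 K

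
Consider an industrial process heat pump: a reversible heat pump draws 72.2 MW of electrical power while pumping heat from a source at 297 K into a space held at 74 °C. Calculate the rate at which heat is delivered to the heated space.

Q̇_H ≈ 500 MW

T_H = 74 °C → 74 + 273.15 = 347.15 K.
Reversible heating COP: COP_HP = T_H/(T_H − T_C) = 347.15/50.15 = 6.9222.
Q_H = COP_HP · W = 6.9222 × 72.2 = 500 MW.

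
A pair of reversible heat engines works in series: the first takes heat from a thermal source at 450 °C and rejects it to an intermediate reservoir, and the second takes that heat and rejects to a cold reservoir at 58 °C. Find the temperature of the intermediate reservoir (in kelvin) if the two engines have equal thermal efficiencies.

T_H = 450 °C → 450 + 273.15 = 723.15 K.
T_C = 58 °C → 58 + 273.15 = 331.15 K.
Equal efficiencies require 1 − T_m/T_H = 1 − T_C/T_m, i.e. T_m/T_H = T_C/T_m, so T_m = √(T_H·T_C) = √(723.15 × 331.15) = 489 K.

T_m ≈ 489 K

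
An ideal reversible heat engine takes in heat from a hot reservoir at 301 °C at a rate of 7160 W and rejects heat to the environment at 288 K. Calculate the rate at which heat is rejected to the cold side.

T_H = 301 °C → 301 + 273.15 = 574.15 K.
For a reversible engine, η = 1 − T_C/T_H = 1 − 288.00/574.15 = 0.4984.
For a reversible cycle Q_C/Q_H = T_C/T_H, so Q_C = 7160 × 288.00/574.15 = 3592 W.

Q̇_C ≈ 3592 W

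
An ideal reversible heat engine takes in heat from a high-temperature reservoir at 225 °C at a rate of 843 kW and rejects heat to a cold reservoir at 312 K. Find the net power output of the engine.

T_H = 225 °C → 225 + 273.15 = 498.15 K.
For a reversible engine, η = 1 − T_C/T_H = 1 − 312.00/498.15 = 0.3737.
W = η·Q_H = 0.3737 × 843 = 315.0 kW.

Ẇ ≈ 315.0 kW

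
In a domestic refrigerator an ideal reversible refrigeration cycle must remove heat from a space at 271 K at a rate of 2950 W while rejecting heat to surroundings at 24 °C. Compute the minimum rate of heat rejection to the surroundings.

T_H = 24 °C → 24 + 273.15 = 297.15 K.
For a reversible cycle Q_H/Q_C = T_H/T_C, so Q_H = Q_C·T_H/T_C = 2950 × 297.15/271.00 = 3235 W.

Q̇_H ≈ 3235 W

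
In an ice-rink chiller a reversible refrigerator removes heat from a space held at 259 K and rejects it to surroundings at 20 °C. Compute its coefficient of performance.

T_H = 20 °C → 20 + 273.15 = 293.15 K.
Carnot COP: COP_R = T_C/(T_H − T_C) = 259.00/(293.15 − 259.00) = 7.58.

COP_R ≈ 7.58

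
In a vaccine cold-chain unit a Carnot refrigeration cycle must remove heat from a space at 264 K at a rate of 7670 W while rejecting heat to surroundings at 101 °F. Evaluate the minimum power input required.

Ẇ_in ≈ 1380 W

T_H = 101 °F → (101 − 32) × 5/9 = 38.33 °C = 311.48 K.
COP_R = T_C/(T_H − T_C) = 264.00/47.48 = 5.5598.
W = Q_C/COP_R = 7670/5.5598 = 1380 W.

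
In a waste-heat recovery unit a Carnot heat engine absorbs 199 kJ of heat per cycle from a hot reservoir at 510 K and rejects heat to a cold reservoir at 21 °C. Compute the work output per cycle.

T_C = 21 °C → 21 + 273.15 = 294.15 K.
Carnot efficiency: η = 1 − T_C/T_H = 1 − 294.15/510.00 = 0.4232.
W = η·Q_H = 0.4232 × 199 = 84.2 kJ.

W ≈ 84.2 kJ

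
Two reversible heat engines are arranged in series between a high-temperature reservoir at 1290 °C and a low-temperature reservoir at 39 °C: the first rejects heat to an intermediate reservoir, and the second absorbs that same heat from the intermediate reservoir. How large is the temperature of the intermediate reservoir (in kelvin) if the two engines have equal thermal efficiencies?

T_m ≈ 698.5 K

T_H = 1290 °C → 1290 + 273.15 = 1563.15 K.
T_C = 39 °C → 39 + 273.15 = 312.15 K.
Equal efficiencies require 1 − T_m/T_H = 1 − T_C/T_m, i.e. T_m/T_H = T_C/T_m, so T_m = √(T_H·T_C) = √(1563.15 × 312.15) = 698.5 K.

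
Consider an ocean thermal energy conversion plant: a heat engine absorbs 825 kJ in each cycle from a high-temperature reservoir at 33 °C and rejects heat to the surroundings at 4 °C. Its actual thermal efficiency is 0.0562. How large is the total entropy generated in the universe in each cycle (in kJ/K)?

ΔS_univ ≈ 0.1147 kJ/K

T_H = 33 °C → 33 + 273.15 = 306.15 K.
T_C = 4 °C → 4 + 273.15 = 277.15 K.
W = η·Q_H = 0.0562 × 825 = 46.37 kJ, so Q_C = Q_H − W = 778.6 kJ.
Reservoir entropy changes: ΔS_H = −Q_H/T_H = −825/306.15 = -2.695 kJ/K and ΔS_C = +Q_C/T_C = 778.6/277.15 = 2.809 kJ/K.
ΔS_univ = −Q_H/T_H + Q_C/T_C = 0.1147 kJ/K (> 0, since η = 0.0562 < η_Carnot = 0.095).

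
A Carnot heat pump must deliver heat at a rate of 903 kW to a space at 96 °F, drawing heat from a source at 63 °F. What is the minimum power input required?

Ẇ_in ≈ 53.6 kW

T_H = 96 °F → (96 − 32) × 5/9 = 35.56 °C = 308.71 K.
T_C = 63 °F → (63 − 32) × 5/9 = 17.22 °C = 290.37 K.
Reversible heating COP: COP_HP = T_H/(T_H − T_C) = 308.71/18.33 = 16.8385.
W = Q_H/COP_HP = 903/16.8385 = 53.6 kW.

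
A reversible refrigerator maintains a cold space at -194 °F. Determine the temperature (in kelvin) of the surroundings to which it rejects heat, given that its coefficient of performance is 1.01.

T_H ≈ 293.7 K

T_C = -194 °F → (-194 − 32) × 5/9 = -125.56 °C = 147.59 K.
COP_R = T_C/(T_H − T_C) ⇒ T_H = T_C·(1 + 1/COP_R) = 147.59 × (1 + 1/1.01) = 293.7 K.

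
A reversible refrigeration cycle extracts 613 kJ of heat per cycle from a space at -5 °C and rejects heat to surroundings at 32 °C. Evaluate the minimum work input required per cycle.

W_in ≈ 84.6 kJ

T_H = 32 °C → 32 + 273.15 = 305.15 K.
T_C = -5 °C → -5 + 273.15 = 268.15 K.
For a reversible refrigerator, COP_R = T_C/(T_H − T_C) = 268.15/37.00 = 7.2473.
W = Q_C/COP_R = 613/7.2473 = 84.6 kJ.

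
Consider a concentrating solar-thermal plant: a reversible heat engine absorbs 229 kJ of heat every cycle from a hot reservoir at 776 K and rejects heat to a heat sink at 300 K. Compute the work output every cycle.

η_rev = 1 − T_C/T_H = 1 − 300.00/776.00 = 0.6134.
W = η·Q_H = 0.6134 × 229 = 140 kJ.

W ≈ 140 kJ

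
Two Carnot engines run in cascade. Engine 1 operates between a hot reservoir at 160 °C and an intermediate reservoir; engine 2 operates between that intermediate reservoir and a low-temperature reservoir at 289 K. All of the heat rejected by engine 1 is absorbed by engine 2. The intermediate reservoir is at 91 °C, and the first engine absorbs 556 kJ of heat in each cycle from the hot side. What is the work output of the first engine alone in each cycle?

T_H = 160 °C → 160 + 273.15 = 433.15 K.
T_m = 91 °C → 91 + 273.15 = 364.15 K.
First-stage efficiency η₁ = 1 − T_m/T_H = 1 − 364.15/433.15 = 0.1593.
W₁ = η₁·Q_H = 0.1593 × 556 = 88.6 kJ.

W₁ ≈ 88.6 kJ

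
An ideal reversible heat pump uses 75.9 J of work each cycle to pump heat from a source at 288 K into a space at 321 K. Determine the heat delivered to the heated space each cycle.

Q_H ≈ 738 J

The Carnot heat-pump COP is COP_HP = T_H/(T_H − T_C) = 321.00/33.00 = 9.7273.
Q_H = COP_HP · W = 9.7273 × 75.9 = 738 J.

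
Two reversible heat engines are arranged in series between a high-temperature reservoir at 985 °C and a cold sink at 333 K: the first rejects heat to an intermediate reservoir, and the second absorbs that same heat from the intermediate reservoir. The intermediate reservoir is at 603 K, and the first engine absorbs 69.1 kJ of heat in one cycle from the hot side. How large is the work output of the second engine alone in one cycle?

T_H = 985 °C → 985 + 273.15 = 1258.15 K.
Heat entering the second stage: Q_m = Q_H·(T_m/T_H) = 69.1 × 603.00/1258.15 = 33.1 kJ.
Second-stage efficiency η₂ = 1 − T_C/T_m = 1 − 333.00/603.00 = 0.4478, so W₂ = η₂·Q_m = 14.8 kJ.

W₂ ≈ 14.8 kJ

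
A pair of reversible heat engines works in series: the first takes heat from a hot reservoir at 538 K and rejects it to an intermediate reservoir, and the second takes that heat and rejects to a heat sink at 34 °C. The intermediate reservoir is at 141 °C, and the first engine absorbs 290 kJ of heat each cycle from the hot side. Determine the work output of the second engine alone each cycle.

T_C = 34 °C → 34 + 273.15 = 307.15 K.
T_m = 141 °C → 141 + 273.15 = 414.15 K.
Heat entering the second stage: Q_m = Q_H·(T_m/T_H) = 290 × 414.15/538.00 = 223 kJ.
Second-stage efficiency η₂ = 1 − T_C/T_m = 1 − 307.15/414.15 = 0.2584, so W₂ = η₂·Q_m = 57.7 kJ.

W₂ ≈ 57.7 kJ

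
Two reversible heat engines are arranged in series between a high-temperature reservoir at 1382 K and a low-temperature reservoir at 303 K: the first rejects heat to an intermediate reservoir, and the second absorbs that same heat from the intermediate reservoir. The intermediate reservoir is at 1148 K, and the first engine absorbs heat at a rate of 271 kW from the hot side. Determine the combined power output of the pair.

Ẇ_total ≈ 212 kW

Two reversible stages in series are equivalent to a single Carnot engine between T_H and T_C, so η_total = 1 − T_C/T_H = 1 − 303.00/1382.00 = 0.7808.
W_total = η_total · Q_H = 0.7808 × 271 = 212 kW.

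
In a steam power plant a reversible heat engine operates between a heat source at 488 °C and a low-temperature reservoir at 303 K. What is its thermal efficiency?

η ≈ 0.602

T_H = 488 °C → 488 + 273.15 = 761.15 K.
The Carnot efficiency is η = 1 − T_C/T_H = 1 − 303.00/761.15 = 0.602.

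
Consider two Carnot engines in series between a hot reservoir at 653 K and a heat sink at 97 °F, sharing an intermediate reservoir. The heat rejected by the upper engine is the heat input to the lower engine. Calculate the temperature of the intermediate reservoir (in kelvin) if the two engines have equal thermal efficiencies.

T_m ≈ 449 K

T_C = 97 °F → (97 − 32) × 5/9 = 36.11 °C = 309.26 K.
Equal efficiencies require 1 − T_m/T_H = 1 − T_C/T_m, i.e. T_m/T_H = T_C/T_m, so T_m = √(T_H·T_C) = √(653.00 × 309.26) = 449 K.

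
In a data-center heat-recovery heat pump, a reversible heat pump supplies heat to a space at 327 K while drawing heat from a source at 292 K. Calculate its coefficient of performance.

The Carnot heat-pump COP is COP_HP = T_H/(T_H − T_C) = 327.00/(327.00 − 292.00) = 9.34.

COP_HP ≈ 9.34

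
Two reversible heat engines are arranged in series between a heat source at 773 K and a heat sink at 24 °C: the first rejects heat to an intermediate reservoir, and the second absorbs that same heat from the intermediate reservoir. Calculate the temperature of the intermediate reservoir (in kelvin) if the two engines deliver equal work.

T_C = 24 °C → 24 + 273.15 = 297.15 K.
For reversible stages Q_m = Q_H·(T_m/T_H). Setting W₁ = Q_H(1 − T_m/T_H) equal to W₂ = Q_m(1 − T_C/T_m) = Q_H·(T_m − T_C)/T_H gives T_H − T_m = T_m − T_C, so T_m = (T_H + T_C)/2 = (773.00 + 297.15)/2 = 535 K.

T_m ≈ 535 K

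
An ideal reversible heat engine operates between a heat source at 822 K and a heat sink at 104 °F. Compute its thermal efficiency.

η ≈ 0.6190

T_C = 104 °F → (104 − 32) × 5/9 = 40.00 °C = 313.15 K.
For a reversible engine, η = 1 − T_C/T_H = 1 − 313.15/822.00 = 0.6190.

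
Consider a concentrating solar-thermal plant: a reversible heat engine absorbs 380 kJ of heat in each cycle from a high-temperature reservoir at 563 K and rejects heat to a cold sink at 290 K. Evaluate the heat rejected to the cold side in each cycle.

Q_C ≈ 196 kJ

Carnot efficiency: η = 1 − T_C/T_H = 1 − 290.00/563.00 = 0.4849.
For a reversible cycle Q_C/Q_H = T_C/T_H, so Q_C = 380 × 290.00/563.00 = 196 kJ.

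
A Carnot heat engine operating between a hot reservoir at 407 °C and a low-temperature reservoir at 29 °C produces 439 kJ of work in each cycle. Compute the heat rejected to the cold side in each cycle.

Q_C ≈ 350.9 kJ

T_H = 407 °C → 407 + 273.15 = 680.15 K.
T_C = 29 °C → 29 + 273.15 = 302.15 K.
Since the cycle is reversible, η = 1 − T_C/T_H = 1 − 302.15/680.15 = 0.5558.
Since Q_C/Q_H = T_C/T_H and Q_H = W/η, Q_C = W·T_C/(T_H − T_C) = 439 × 302.15/378.00 = 350.9 kJ.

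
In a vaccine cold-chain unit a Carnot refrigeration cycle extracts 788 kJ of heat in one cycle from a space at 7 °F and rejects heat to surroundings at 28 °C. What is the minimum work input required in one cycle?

T_H = 28 °C → 28 + 273.15 = 301.15 K.
T_C = 7 °F → (7 − 32) × 5/9 = -13.89 °C = 259.26 K.
For a reversible refrigerator, COP_R = T_C/(T_H − T_C) = 259.26/41.89 = 6.1893.
W = Q_C/COP_R = 788/6.1893 = 127.3 kJ.

W_in ≈ 127.3 kJ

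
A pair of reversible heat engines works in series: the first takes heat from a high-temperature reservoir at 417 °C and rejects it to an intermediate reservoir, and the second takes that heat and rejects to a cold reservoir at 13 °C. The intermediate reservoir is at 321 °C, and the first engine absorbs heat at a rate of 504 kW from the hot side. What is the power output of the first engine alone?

T_H = 417 °C → 417 + 273.15 = 690.15 K.
T_C = 13 °C → 13 + 273.15 = 286.15 K.
T_m = 321 °C → 321 + 273.15 = 594.15 K.
First-stage efficiency η₁ = 1 − T_m/T_H = 1 − 594.15/690.15 = 0.1391.
W₁ = η₁·Q_H = 0.1391 × 504 = 70.11 kW.

Ẇ₁ ≈ 70.11 kW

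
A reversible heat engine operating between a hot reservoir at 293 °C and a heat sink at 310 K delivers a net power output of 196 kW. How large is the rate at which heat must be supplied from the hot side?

T_H = 293 °C → 293 + 273.15 = 566.15 K.
Carnot efficiency: η = 1 − T_C/T_H = 1 − 310.00/566.15 = 0.4524.
Q_H = W/η = 196/0.4524 = 433 kW.

Q̇_H ≈ 433 kW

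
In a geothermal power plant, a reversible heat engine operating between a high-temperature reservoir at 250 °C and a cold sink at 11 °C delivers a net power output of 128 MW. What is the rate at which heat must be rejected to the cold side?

T_H = 250 °C → 250 + 273.15 = 523.15 K.
T_C = 11 °C → 11 + 273.15 = 284.15 K.
The Carnot efficiency is η = 1 − T_C/T_H = 1 − 284.15/523.15 = 0.4568.
Since Q_C/Q_H = T_C/T_H and Q_H = W/η, Q_C = W·T_C/(T_H − T_C) = 128 × 284.15/239.00 = 152 MW.

Q̇_C ≈ 152 MW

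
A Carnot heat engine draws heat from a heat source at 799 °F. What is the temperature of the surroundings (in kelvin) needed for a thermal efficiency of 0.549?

T_C ≈ 315.4 K

T_H = 799 °F → (799 − 32) × 5/9 = 426.11 °C = 699.26 K.
From η = 1 − T_C/T_H, T_C = T_H·(1 − η) = 699.26 × (1 − 0.549) = 315.4 K.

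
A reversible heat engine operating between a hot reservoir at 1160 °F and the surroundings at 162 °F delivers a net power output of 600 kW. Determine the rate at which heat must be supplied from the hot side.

Q̇_H ≈ 974 kW

T_H = 1160 °F → (1160 − 32) × 5/9 = 626.67 °C = 899.82 K.
T_C = 162 °F → (162 − 32) × 5/9 = 72.22 °C = 345.37 K.
For a reversible engine, η = 1 − T_C/T_H = 1 − 345.37/899.82 = 0.6162.
Q_H = W/η = 600/0.6162 = 974 kW.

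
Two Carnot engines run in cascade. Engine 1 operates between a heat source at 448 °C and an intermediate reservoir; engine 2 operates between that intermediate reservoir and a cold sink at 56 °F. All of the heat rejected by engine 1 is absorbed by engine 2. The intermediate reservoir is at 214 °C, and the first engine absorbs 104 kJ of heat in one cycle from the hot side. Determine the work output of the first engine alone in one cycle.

T_H = 448 °C → 448 + 273.15 = 721.15 K.
T_C = 56 °F → (56 − 32) × 5/9 = 13.33 °C = 286.48 K.
T_m = 214 °C → 214 + 273.15 = 487.15 K.
First-stage efficiency η₁ = 1 − T_m/T_H = 1 − 487.15/721.15 = 0.3245.
W₁ = η₁·Q_H = 0.3245 × 104 = 33.7 kJ.

W₁ ≈ 33.7 kJ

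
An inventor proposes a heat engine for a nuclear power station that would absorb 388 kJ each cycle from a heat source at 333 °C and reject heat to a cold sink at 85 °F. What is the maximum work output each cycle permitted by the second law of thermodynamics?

W_max ≈ 194.3 kJ

T_H = 333 °C → 333 + 273.15 = 606.15 K.
T_C = 85 °F → (85 − 32) × 5/9 = 29.44 °C = 302.59 K.
No engine can exceed the Carnot limit: η_max = 1 − T_C/T_H = 1 − 302.59/606.15 = 0.5008.
W_max = η_max · Q_H = 0.5008 × 388 = 194.3 kJ.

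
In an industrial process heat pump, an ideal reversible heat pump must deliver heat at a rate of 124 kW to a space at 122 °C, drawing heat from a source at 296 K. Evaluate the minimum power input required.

T_H = 122 °C → 122 + 273.15 = 395.15 K.
COP_HP = T_H/(T_H − T_C) = 395.15/99.15 = 3.9854.
W = Q_H/COP_HP = 124/3.9854 = 31.1 kW.

Ẇ_in ≈ 31.1 kW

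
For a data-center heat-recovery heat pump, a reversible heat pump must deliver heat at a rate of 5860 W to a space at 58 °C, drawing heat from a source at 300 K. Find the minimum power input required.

T_H = 58 °C → 58 + 273.15 = 331.15 K.
For a reversible heat pump, COP_HP = T_H/(T_H − T_C) = 331.15/31.15 = 10.6308.
W = Q_H/COP_HP = 5860/10.6308 = 551.2 W.

Ẇ_in ≈ 551.2 W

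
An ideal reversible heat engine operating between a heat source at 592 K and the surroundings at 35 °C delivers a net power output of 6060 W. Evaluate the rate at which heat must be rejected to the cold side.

T_C = 35 °C → 35 + 273.15 = 308.15 K.
Carnot efficiency: η = 1 − T_C/T_H = 1 − 308.15/592.00 = 0.4795.
Since Q_C/Q_H = T_C/T_H and Q_H = W/η, Q_C = W·T_C/(T_H − T_C) = 6060 × 308.15/283.85 = 6579 W.

Q̇_C ≈ 6579 W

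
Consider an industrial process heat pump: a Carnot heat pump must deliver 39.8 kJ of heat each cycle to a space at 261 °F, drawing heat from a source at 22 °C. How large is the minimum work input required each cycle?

T_H = 261 °F → (261 − 32) × 5/9 = 127.22 °C = 400.37 K.
T_C = 22 °C → 22 + 273.15 = 295.15 K.
The Carnot heat-pump COP is COP_HP = T_H/(T_H − T_C) = 400.37/105.22 = 3.8050.
W = Q_H/COP_HP = 39.8/3.8050 = 10.46 kJ.

W_in ≈ 10.46 kJ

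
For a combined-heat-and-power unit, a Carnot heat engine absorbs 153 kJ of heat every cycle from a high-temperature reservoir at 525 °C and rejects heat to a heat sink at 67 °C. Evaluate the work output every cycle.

T_H = 525 °C → 525 + 273.15 = 798.15 K.
T_C = 67 °C → 67 + 273.15 = 340.15 K.
The Carnot efficiency is η = 1 − T_C/T_H = 1 − 340.15/798.15 = 0.5738.
W = η·Q_H = 0.5738 × 153 = 87.80 kJ.

W ≈ 87.80 kJ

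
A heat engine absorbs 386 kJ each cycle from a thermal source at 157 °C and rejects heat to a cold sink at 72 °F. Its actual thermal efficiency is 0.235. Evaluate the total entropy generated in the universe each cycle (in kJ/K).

T_H = 157 °C → 157 + 273.15 = 430.15 K.
T_C = 72 °F → (72 − 32) × 5/9 = 22.22 °C = 295.37 K.
W = η·Q_H = 0.235 × 386 = 90.71 kJ, so Q_C = Q_H − W = 295.3 kJ.
Entropy balance on the reservoirs: −Q_H/T_H = -0.8974 kJ/K, +Q_C/T_C = 0.9997 kJ/K.
ΔS_univ = −Q_H/T_H + Q_C/T_C = 0.102 kJ/K (> 0, since η = 0.235 < η_Carnot = 0.313).

ΔS_univ ≈ 0.102 kJ/K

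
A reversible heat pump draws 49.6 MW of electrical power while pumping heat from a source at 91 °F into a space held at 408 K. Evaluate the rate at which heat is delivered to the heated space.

Q̇_H ≈ 198.3 MW

T_C = 91 °F → (91 − 32) × 5/9 = 32.78 °C = 305.93 K.
For a reversible heat pump, COP_HP = T_H/(T_H − T_C) = 408.00/102.07 = 3.9972.
Q_H = COP_HP · W = 3.9972 × 49.6 = 198.3 MW.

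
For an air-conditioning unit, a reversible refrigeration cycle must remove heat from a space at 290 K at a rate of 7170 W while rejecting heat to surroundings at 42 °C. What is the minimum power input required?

T_H = 42 °C → 42 + 273.15 = 315.15 K.
The reversible coefficient of performance is COP_R = T_C/(T_H − T_C) = 290.00/25.15 = 11.5308.
W = Q_C/COP_R = 7170/11.5308 = 622 W.

Ẇ_in ≈ 622 W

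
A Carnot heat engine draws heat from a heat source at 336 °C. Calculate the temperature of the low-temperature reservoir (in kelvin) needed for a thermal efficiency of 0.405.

T_C ≈ 362 K

T_H = 336 °C → 336 + 273.15 = 609.15 K.
From η = 1 − T_C/T_H, T_C = T_H·(1 − η) = 609.15 × (1 − 0.405) = 362 K.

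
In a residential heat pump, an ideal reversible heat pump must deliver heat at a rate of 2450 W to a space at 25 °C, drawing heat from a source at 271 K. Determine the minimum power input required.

Ẇ_in ≈ 223.1 W

T_H = 25 °C → 25 + 273.15 = 298.15 K.
Reversible heating COP: COP_HP = T_H/(T_H − T_C) = 298.15/27.15 = 10.9816.
W = Q_H/COP_HP = 2450/10.9816 = 223.1 W.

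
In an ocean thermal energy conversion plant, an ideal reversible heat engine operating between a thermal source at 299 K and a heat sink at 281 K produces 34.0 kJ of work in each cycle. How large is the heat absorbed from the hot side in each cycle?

Q_H ≈ 564.8 kJ

The Carnot efficiency is η = 1 − T_C/T_H = 1 − 281.00/299.00 = 0.0602.
Q_H = W/η = 34.0/0.0602 = 564.8 kJ.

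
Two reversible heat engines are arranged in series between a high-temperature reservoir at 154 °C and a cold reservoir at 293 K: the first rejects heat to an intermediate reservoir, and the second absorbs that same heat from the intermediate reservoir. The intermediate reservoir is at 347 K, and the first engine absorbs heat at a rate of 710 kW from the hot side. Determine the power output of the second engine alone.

T_H = 154 °C → 154 + 273.15 = 427.15 K.
Heat entering the second stage: Q_m = Q_H·(T_m/T_H) = 710 × 347.00/427.15 = 576.8 kW.
Second-stage efficiency η₂ = 1 − T_C/T_m = 1 − 293.00/347.00 = 0.1556, so W₂ = η₂·Q_m = 89.76 kW.

Ẇ₂ ≈ 89.76 kW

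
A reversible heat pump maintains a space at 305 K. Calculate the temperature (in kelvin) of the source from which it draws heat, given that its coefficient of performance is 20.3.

COP_HP = T_H/(T_H − T_C) ⇒ T_C = T_H·(COP_HP − 1)/COP_HP = 305.00 × (20.3 − 1)/20.3 = 290 K.

T_C ≈ 290 K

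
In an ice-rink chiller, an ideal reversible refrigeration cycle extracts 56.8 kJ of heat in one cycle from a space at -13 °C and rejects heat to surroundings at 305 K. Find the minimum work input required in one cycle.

T_C = -13 °C → -13 + 273.15 = 260.15 K.
For a reversible refrigerator, COP_R = T_C/(T_H − T_C) = 260.15/44.85 = 5.8004.
W = Q_C/COP_R = 56.8/5.8004 = 9.792 kJ.

W_in ≈ 9.792 kJ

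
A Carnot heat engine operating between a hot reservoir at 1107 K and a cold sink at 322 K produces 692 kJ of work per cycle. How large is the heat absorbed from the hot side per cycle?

For a reversible engine, η = 1 − T_C/T_H = 1 − 322.00/1107.00 = 0.7091.
Q_H = W/η = 692/0.7091 = 975.9 kJ.

Q_H ≈ 975.9 kJ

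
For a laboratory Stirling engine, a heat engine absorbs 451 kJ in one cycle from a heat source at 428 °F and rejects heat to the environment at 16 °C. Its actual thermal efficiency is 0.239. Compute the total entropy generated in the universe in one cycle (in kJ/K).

T_H = 428 °F → (428 − 32) × 5/9 = 220.00 °C = 493.15 K.
T_C = 16 °C → 16 + 273.15 = 289.15 K.
W = η·Q_H = 0.239 × 451 = 107.8 kJ, so Q_C = Q_H − W = 343.2 kJ.
Entropy balance on the reservoirs: −Q_H/T_H = -0.9145 kJ/K, +Q_C/T_C = 1.187 kJ/K.
ΔS_univ = −Q_H/T_H + Q_C/T_C = 0.272 kJ/K (> 0, since η = 0.239 < η_Carnot = 0.414).

ΔS_univ ≈ 0.272 kJ/K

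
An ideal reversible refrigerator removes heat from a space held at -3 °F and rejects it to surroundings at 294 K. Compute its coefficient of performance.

T_C = -3 °F → (-3 − 32) × 5/9 = -19.44 °C = 253.71 K.
Carnot COP: COP_R = T_C/(T_H − T_C) = 253.71/(294.00 − 253.71) = 6.296.

COP_R ≈ 6.296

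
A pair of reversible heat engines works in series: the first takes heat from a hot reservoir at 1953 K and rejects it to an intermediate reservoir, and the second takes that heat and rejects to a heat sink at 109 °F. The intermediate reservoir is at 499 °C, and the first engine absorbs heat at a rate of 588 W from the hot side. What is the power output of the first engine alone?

Ẇ₁ ≈ 356 W

T_C = 109 °F → (109 − 32) × 5/9 = 42.78 °C = 315.93 K.
T_m = 499 °C → 499 + 273.15 = 772.15 K.
First-stage efficiency η₁ = 1 − T_m/T_H = 1 − 772.15/1953.00 = 0.6046.
W₁ = η₁·Q_H = 0.6046 × 588 = 356 W.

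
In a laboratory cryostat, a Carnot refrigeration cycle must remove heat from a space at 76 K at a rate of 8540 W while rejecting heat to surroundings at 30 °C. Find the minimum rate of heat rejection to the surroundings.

T_H = 30 °C → 30 + 273.15 = 303.15 K.
For a reversible cycle Q_H/Q_C = T_H/T_C, so Q_H = Q_C·T_H/T_C = 8540 × 303.15/76.00 = 34100 W.

Q̇_H ≈ 34100 W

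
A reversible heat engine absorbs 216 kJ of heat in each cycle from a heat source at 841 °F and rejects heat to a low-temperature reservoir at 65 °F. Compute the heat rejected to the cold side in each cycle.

Q_C ≈ 87.1 kJ

T_H = 841 °F → (841 − 32) × 5/9 = 449.44 °C = 722.59 K.
T_C = 65 °F → (65 − 32) × 5/9 = 18.33 °C = 291.48 K.
The Carnot efficiency is η = 1 − T_C/T_H = 1 − 291.48/722.59 = 0.5966.
For a reversible cycle Q_C/Q_H = T_C/T_H, so Q_C = 216 × 291.48/722.59 = 87.1 kJ.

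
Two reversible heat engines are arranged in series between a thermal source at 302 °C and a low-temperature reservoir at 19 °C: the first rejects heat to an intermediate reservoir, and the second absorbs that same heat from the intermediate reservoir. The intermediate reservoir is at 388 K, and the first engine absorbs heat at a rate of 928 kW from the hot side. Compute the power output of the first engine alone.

Ẇ₁ ≈ 302 kW

T_H = 302 °C → 302 + 273.15 = 575.15 K.
T_C = 19 °C → 19 + 273.15 = 292.15 K.
First-stage efficiency η₁ = 1 − T_m/T_H = 1 − 388.00/575.15 = 0.3254.
W₁ = η₁·Q_H = 0.3254 × 928 = 302 kW.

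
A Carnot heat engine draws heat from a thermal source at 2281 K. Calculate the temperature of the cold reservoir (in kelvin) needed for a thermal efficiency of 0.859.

T_C ≈ 321.6 K

From η = 1 − T_C/T_H, T_C = T_H·(1 − η) = 2281.00 × (1 − 0.859) = 321.6 K.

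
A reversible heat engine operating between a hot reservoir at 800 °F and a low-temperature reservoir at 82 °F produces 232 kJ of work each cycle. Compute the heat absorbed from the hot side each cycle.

Q_H ≈ 407 kJ

T_H = 800 °F → (800 − 32) × 5/9 = 426.67 °C = 699.82 K.
T_C = 82 °F → (82 − 32) × 5/9 = 27.78 °C = 300.93 K.
η_rev = 1 − T_C/T_H = 1 − 300.93/699.82 = 0.5700.
Q_H = W/η = 232/0.5700 = 407 kJ.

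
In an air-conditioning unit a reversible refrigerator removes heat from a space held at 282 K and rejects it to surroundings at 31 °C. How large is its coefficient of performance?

T_H = 31 °C → 31 + 273.15 = 304.15 K.
The reversible coefficient of performance is COP_R = T_C/(T_H − T_C) = 282.00/(304.15 − 282.00) = 12.7.

COP_R ≈ 12.7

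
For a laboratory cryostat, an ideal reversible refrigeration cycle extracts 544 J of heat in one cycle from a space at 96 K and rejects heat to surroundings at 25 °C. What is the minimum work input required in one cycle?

T_H = 25 °C → 25 + 273.15 = 298.15 K.
COP_R = T_C/(T_H − T_C) = 96.00/202.15 = 0.4749.
W = Q_C/COP_R = 544/0.4749 = 1150 J.

W_in ≈ 1150 J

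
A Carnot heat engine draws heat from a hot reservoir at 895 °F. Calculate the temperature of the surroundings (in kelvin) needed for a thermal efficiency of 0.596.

T_C ≈ 304 K

T_H = 895 °F → (895 − 32) × 5/9 = 479.44 °C = 752.59 K.
From η = 1 − T_C/T_H, T_C = T_H·(1 − η) = 752.59 × (1 − 0.596) = 304 K.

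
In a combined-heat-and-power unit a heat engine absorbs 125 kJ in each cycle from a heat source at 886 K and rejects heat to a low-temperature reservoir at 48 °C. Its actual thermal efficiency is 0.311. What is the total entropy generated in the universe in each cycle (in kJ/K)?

ΔS_univ ≈ 0.127 kJ/K

T_C = 48 °C → 48 + 273.15 = 321.15 K.
W = η·Q_H = 0.311 × 125 = 38.88 kJ, so Q_C = Q_H − W = 86.12 kJ.
Entropy balance on the reservoirs: −Q_H/T_H = -0.1411 kJ/K, +Q_C/T_C = 0.2682 kJ/K.
ΔS_univ = −Q_H/T_H + Q_C/T_C = 0.127 kJ/K (> 0, since η = 0.311 < η_Carnot = 0.638).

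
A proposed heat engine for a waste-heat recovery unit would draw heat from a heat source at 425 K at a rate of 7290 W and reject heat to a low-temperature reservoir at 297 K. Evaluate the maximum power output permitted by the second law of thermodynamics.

Ẇ_max ≈ 2196 W

The upper bound on efficiency is η_max = 1 − T_C/T_H = 1 − 297.00/425.00 = 0.3012.
W_max = η_max · Q_H = 0.3012 × 7290 = 2196 W.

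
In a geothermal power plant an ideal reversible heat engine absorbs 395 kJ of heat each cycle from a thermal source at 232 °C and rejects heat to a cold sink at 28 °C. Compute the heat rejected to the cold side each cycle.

Q_C ≈ 235 kJ

T_H = 232 °C → 232 + 273.15 = 505.15 K.
T_C = 28 °C → 28 + 273.15 = 301.15 K.
Since the cycle is reversible, η = 1 − T_C/T_H = 1 − 301.15/505.15 = 0.4038.
For a reversible cycle Q_C/Q_H = T_C/T_H, so Q_C = 395 × 301.15/505.15 = 235 kJ.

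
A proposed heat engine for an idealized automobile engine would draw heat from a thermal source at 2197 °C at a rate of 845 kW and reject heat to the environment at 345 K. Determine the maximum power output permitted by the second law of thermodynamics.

T_H = 2197 °C → 2197 + 273.15 = 2470.15 K.
By the Carnot theorem, η_max = 1 − T_C/T_H = 1 − 345.00/2470.15 = 0.8603.
W_max = η_max · Q_H = 0.8603 × 845 = 727 kW.

Ẇ_max ≈ 727 kW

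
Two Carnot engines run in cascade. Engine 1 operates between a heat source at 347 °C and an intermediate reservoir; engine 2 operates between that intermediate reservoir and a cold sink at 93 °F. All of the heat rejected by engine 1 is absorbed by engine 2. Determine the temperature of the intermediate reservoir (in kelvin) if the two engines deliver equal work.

T_m ≈ 463.6 K

T_H = 347 °C → 347 + 273.15 = 620.15 K.
T_C = 93 °F → (93 − 32) × 5/9 = 33.89 °C = 307.04 K.
For reversible stages Q_m = Q_H·(T_m/T_H). Setting W₁ = Q_H(1 − T_m/T_H) equal to W₂ = Q_m(1 − T_C/T_m) = Q_H·(T_m − T_C)/T_H gives T_H − T_m = T_m − T_C, so T_m = (T_H + T_C)/2 = (620.15 + 307.04)/2 = 463.6 K.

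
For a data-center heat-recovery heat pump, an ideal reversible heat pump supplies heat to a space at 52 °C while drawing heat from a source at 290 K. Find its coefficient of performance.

T_H = 52 °C → 52 + 273.15 = 325.15 K.
For a reversible heat pump, COP_HP = T_H/(T_H − T_C) = 325.15/(325.15 − 290.00) = 9.250.

COP_HP ≈ 9.250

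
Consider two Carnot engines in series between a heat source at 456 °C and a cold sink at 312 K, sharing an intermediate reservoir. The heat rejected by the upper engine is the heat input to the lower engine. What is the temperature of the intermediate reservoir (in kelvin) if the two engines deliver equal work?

T_H = 456 °C → 456 + 273.15 = 729.15 K.
For reversible stages Q_m = Q_H·(T_m/T_H). Setting W₁ = Q_H(1 − T_m/T_H) equal to W₂ = Q_m(1 − T_C/T_m) = Q_H·(T_m − T_C)/T_H gives T_H − T_m = T_m − T_C, so T_m = (T_H + T_C)/2 = (729.15 + 312.00)/2 = 521 K.

T_m ≈ 521 K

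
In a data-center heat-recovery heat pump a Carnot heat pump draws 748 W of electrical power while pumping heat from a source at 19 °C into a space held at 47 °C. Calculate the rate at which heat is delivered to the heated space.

Q̇_H ≈ 8550 W

T_H = 47 °C → 47 + 273.15 = 320.15 K.
T_C = 19 °C → 19 + 273.15 = 292.15 K.
The Carnot heat-pump COP is COP_HP = T_H/(T_H − T_C) = 320.15/28.00 = 11.4339.
Q_H = COP_HP · W = 11.4339 × 748 = 8550 W.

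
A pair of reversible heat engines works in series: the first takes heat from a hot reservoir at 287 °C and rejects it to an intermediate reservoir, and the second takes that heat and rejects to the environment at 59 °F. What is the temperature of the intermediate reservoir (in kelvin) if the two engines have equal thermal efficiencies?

T_H = 287 °C → 287 + 273.15 = 560.15 K.
T_C = 59 °F → (59 − 32) × 5/9 = 15.00 °C = 288.15 K.
Equal efficiencies require 1 − T_m/T_H = 1 − T_C/T_m, i.e. T_m/T_H = T_C/T_m, so T_m = √(T_H·T_C) = √(560.15 × 288.15) = 402 K.

T_m ≈ 402 K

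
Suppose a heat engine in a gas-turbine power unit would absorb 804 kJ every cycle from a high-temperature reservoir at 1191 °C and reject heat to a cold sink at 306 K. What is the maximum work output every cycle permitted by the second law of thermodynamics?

T_H = 1191 °C → 1191 + 273.15 = 1464.15 K.
The upper bound on efficiency is η_max = 1 − T_C/T_H = 1 − 306.00/1464.15 = 0.7910.
W_max = η_max · Q_H = 0.7910 × 804 = 636.0 kJ.

W_max ≈ 636.0 kJ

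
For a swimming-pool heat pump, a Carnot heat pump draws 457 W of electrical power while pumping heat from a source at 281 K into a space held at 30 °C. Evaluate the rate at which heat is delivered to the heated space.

Q̇_H ≈ 6250 W

T_H = 30 °C → 30 + 273.15 = 303.15 K.
For a reversible heat pump, COP_HP = T_H/(T_H − T_C) = 303.15/22.15 = 13.6862.
Q_H = COP_HP · W = 13.6862 × 457 = 6250 W.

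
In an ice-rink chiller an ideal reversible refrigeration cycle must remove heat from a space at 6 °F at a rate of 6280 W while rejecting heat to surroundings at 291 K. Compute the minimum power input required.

T_C = 6 °F → (6 − 32) × 5/9 = -14.44 °C = 258.71 K.
COP_R = T_C/(T_H − T_C) = 258.71/32.29 = 8.0108.
W = Q_C/COP_R = 6280/8.0108 = 783.9 W.

Ẇ_in ≈ 783.9 W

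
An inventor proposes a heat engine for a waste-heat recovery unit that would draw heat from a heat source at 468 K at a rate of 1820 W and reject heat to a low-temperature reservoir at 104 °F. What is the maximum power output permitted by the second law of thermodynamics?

T_C = 104 °F → (104 − 32) × 5/9 = 40.00 °C = 313.15 K.
By the Carnot theorem, η_max = 1 − T_C/T_H = 1 − 313.15/468.00 = 0.3309.
W_max = η_max · Q_H = 0.3309 × 1820 = 602.2 W.

Ẇ_max ≈ 602.2 W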